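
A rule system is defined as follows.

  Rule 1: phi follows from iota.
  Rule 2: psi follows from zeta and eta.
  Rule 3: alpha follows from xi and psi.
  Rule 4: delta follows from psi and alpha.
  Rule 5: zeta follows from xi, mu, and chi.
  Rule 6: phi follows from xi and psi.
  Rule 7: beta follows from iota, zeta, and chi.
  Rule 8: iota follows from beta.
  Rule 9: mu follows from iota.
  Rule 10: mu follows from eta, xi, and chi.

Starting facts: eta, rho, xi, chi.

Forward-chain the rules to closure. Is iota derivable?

iota would need beta (Rule 8), but beta is never established.

No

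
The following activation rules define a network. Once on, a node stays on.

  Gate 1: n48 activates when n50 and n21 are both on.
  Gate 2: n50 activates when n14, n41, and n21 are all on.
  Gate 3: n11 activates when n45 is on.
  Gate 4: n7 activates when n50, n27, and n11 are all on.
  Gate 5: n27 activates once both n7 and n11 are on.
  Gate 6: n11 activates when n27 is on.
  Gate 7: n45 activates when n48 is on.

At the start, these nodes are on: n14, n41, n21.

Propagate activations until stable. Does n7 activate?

n7 would need n50, n27, and n11 (Gate 4), but n27 never turns on.

No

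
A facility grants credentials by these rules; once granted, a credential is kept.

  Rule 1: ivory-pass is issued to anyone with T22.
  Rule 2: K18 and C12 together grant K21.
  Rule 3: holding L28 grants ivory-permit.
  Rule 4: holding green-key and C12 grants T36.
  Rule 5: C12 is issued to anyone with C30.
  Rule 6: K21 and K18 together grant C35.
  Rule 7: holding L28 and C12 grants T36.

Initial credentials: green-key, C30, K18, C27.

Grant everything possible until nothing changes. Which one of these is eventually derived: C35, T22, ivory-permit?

C35

Holding C30 grants C12 (Rule 5).
Holding K18 and C12 grants K21 (Rule 2).
Holding K21 and K18 grants C35 (Rule 6).
ivory-permit would need L28 (Rule 3), but L28 is never granted. No rule produces T22, and it is not given.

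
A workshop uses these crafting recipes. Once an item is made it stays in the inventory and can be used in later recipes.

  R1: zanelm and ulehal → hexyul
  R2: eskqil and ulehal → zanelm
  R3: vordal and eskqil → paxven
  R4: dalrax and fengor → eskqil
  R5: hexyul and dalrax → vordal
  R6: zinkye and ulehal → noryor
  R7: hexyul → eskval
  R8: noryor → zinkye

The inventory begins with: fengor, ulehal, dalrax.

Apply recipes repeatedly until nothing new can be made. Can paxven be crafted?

Yes

Using R4, dalrax and fengor make eskqil.
Using R2, eskqil and ulehal make zanelm.
Using R1, zanelm and ulehal make hexyul.
Using R5, hexyul and dalrax make vordal.
vordal and eskqil → paxven (R3).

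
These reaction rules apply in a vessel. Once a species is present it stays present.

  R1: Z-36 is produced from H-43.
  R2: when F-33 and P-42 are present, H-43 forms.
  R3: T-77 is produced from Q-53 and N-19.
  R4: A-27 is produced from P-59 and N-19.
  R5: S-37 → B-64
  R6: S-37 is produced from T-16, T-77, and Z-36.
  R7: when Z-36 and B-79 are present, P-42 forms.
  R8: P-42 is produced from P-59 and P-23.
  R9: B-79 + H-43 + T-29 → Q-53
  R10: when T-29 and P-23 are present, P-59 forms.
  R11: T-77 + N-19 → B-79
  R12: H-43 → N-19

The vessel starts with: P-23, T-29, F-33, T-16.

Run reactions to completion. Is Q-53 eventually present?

Q-53 would need B-79, H-43, and T-29 (R9), but B-79 never forms.

No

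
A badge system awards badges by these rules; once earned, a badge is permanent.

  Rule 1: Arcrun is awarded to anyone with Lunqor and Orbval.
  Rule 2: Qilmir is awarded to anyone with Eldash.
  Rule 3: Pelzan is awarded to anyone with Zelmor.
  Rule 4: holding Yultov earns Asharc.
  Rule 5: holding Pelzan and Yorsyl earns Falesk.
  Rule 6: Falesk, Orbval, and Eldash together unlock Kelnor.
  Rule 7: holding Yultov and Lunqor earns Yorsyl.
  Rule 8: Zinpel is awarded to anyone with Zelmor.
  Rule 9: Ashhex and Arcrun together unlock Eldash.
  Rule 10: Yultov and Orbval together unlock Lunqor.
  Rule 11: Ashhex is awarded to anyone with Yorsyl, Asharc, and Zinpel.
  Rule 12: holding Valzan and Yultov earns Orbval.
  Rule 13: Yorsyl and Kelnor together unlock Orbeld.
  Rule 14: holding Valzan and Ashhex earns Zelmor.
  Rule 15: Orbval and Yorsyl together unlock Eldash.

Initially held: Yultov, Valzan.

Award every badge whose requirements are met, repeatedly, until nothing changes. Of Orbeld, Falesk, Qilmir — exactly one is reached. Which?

With Valzan and Yultov, Orbval is earned (Rule 12).
With Yultov and Orbval, Lunqor is earned (Rule 10).
With Yultov and Lunqor, Yorsyl is earned (Rule 7).
With Orbval and Yorsyl, Eldash is earned (Rule 15).
With Eldash, Qilmir is earned (Rule 2).
Orbeld would need Yorsyl and Kelnor (Rule 13), but Kelnor is never earned. Falesk would need Pelzan and Yorsyl (Rule 5), but Pelzan is never earned.

Qilmir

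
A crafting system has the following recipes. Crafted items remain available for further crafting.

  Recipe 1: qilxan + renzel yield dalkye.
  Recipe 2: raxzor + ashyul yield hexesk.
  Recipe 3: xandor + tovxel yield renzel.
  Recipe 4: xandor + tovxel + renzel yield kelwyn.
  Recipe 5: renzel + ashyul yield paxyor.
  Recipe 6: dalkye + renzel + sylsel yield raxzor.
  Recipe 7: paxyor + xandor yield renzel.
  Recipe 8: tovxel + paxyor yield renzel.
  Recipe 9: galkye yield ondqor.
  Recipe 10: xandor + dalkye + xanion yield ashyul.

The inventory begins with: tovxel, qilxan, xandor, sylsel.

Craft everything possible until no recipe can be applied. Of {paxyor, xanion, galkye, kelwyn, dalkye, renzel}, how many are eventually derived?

3

xandor + tovxel → renzel (Recipe 3).
Using Recipe 1, qilxan and renzel make dalkye.
xandor + tovxel + renzel → kelwyn (Recipe 4).
paxyor would need renzel and ashyul (Recipe 5), but ashyul is never obtained.
No rule produces xanion, and it is not given.
No rule produces galkye, and it is not given.
kelwyn: reached.
dalkye: reached.
renzel: reached.
Reached: kelwyn, dalkye, and renzel — 3 of the 6.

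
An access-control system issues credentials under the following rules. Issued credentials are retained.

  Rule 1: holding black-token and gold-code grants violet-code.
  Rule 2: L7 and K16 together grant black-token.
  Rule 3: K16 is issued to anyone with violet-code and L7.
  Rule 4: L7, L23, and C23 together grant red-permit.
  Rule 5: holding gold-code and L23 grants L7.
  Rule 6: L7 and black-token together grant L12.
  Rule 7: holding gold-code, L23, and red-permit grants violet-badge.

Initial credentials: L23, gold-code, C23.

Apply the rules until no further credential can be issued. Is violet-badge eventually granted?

Yes

Holding gold-code and L23 grants L7 (Rule 5).
Holding L7, L23, and C23 grants red-permit (Rule 4).
Holding gold-code, L23, and red-permit grants violet-badge (Rule 7).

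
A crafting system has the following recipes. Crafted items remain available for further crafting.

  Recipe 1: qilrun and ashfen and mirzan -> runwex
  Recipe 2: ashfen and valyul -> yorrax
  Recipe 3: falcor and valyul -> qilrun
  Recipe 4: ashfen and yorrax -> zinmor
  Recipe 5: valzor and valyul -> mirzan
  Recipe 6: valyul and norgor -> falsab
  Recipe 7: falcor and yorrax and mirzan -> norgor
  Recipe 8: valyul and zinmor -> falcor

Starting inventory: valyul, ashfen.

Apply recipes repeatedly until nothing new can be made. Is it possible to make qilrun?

ashfen and valyul -> yorrax (Recipe 2).
ashfen and yorrax -> zinmor (Recipe 4).
valyul and zinmor -> falcor (Recipe 8).
falcor and valyul -> qilrun (Recipe 3).

Yes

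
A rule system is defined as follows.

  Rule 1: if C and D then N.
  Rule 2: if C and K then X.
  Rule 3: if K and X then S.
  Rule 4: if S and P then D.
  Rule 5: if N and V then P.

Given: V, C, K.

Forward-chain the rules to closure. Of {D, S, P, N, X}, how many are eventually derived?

From C and K, Rule 2 gives X.
From K and X, Rule 3 gives S.
D would need S and P (Rule 4), but P is never established.
S: reached.
P would need N and V (Rule 5), but N is never established.
N would need C and D (Rule 1), but D is never established.
X: reached.
Reached: S and X — 2 of the 5.

2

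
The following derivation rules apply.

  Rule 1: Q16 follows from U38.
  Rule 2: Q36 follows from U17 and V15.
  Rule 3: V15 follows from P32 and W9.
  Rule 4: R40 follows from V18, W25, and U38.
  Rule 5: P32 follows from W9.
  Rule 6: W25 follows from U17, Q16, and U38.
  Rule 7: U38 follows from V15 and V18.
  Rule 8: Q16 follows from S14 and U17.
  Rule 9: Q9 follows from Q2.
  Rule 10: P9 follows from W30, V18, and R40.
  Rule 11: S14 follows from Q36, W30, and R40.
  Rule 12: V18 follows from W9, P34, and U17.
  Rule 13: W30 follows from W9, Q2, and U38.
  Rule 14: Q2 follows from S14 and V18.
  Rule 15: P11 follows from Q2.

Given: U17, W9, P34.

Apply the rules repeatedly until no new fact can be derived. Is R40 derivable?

Yes

From W9, P34, and U17, Rule 12 gives V18.
W9 holds, so P32 follows (Rule 5).
From P32 and W9, Rule 3 gives V15.
V15 and V18 hold, so U38 follows (Rule 7).
From U38, Rule 1 gives Q16.
From U17, Q16, and U38, Rule 6 gives W25.
From V18, W25, and U38, Rule 4 gives R40.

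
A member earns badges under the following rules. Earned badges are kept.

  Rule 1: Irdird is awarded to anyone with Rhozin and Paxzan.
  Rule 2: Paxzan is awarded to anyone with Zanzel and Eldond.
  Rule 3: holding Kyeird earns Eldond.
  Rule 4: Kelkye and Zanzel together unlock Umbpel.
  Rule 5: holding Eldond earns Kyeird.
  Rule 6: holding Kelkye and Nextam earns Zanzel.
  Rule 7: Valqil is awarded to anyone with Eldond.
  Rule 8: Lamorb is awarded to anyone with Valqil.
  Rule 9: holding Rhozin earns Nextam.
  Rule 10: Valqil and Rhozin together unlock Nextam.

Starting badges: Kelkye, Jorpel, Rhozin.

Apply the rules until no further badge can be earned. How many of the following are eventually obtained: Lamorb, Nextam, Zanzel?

With Rhozin, Nextam is earned (Rule 9).
With Kelkye and Nextam, Zanzel is earned (Rule 6).
Lamorb would need Valqil (Rule 8), but Valqil is never earned.
Nextam: reached.
Zanzel: reached.
Reached: Nextam and Zanzel — 2 of the 3.

2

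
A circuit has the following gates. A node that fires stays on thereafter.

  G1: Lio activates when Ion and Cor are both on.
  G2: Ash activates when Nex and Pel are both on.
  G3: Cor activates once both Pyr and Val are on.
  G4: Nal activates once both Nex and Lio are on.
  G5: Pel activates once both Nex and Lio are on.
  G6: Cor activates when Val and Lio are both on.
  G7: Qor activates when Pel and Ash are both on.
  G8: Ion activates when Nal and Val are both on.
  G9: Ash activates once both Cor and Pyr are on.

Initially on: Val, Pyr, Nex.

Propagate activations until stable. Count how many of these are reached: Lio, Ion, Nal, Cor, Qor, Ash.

Pyr and Val are on, so Cor activates (G3).
Cor and Pyr are on, so Ash activates (G9).
Lio would need Ion and Cor (G1), but Ion never turns on.
Ion would need Nal and Val (G8), but Nal never turns on.
Nal would need Nex and Lio (G4), but Lio never turns on.
Cor: reached.
Qor would need Pel and Ash (G7), but Pel never turns on.
Ash: reached.
Reached: Cor and Ash — 2 of the 6.

2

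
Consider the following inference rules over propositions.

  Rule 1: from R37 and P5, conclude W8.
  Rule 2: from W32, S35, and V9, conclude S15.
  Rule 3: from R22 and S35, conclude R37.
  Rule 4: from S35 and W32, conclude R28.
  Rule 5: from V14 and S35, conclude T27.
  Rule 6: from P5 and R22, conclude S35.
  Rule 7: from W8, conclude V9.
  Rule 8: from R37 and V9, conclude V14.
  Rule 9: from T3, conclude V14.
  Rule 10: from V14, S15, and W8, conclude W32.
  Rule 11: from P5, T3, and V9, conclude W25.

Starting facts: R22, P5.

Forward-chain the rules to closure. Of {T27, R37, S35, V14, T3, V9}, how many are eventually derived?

5

P5 and R22 hold, so S35 follows (Rule 6).
R22 and S35 hold, so R37 follows (Rule 3).
From R37 and P5, Rule 1 gives W8.
From W8, Rule 7 gives V9.
R37 and V9 hold, so V14 follows (Rule 8).
V14 and S35 hold, so T27 follows (Rule 5).
T27: reached.
R37: reached.
S35: reached.
V14: reached.
No rule produces T3, and it is not given.
V9: reached.
Reached: T27, R37, S35, V14, and V9 — 5 of the 6.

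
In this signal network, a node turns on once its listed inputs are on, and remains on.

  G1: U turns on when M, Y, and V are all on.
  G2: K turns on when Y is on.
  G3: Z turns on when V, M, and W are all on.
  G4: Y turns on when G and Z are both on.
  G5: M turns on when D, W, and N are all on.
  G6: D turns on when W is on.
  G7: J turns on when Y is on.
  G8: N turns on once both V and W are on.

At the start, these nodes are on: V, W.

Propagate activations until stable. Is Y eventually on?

Y would need G and Z (G4), but G never turns on.

No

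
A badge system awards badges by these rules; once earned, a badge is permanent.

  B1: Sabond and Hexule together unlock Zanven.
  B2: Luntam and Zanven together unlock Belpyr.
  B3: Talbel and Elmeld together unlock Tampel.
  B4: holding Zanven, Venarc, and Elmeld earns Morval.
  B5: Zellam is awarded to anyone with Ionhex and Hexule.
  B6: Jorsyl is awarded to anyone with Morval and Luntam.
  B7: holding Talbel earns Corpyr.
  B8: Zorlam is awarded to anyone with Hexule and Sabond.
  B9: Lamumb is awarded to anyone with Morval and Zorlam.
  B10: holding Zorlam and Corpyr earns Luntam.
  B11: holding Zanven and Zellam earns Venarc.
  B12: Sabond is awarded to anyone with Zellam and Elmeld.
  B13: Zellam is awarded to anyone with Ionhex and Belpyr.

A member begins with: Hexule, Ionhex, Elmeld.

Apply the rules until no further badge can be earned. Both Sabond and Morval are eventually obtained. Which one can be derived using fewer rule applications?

Sabond: With Ionhex and Hexule, Zellam is earned (B5). With Zellam and Elmeld, Sabond is earned (B12). [2 rule applications]
Morval: With Ionhex and Hexule, Zellam is earned (B5). With Zellam and Elmeld, Sabond is earned (B12). With Sabond and Hexule, Zanven is earned (B1). With Zanven and Zellam, Venarc is earned (B11). With Zanven, Venarc, and Elmeld, Morval is earned (B4). [5 rule applications]
Sabond needs fewer.

Sabond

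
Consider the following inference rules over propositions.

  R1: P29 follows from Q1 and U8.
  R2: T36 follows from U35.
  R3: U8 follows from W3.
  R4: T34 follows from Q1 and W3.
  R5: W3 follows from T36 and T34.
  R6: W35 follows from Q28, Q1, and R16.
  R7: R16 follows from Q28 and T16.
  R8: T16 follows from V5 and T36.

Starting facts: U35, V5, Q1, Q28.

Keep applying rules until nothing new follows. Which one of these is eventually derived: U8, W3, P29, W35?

U35 holds, so T36 follows (R2).
V5 and T36 hold, so T16 follows (R8).
Q28 and T16 hold, so R16 follows (R7).
From Q28, Q1, and R16, R6 gives W35.
W3 would need T36 and T34 (R5), but T34 is never established. P29 would need Q1 and U8 (R1), but U8 is never established. U8 would need W3 (R3), but W3 is never established.

W35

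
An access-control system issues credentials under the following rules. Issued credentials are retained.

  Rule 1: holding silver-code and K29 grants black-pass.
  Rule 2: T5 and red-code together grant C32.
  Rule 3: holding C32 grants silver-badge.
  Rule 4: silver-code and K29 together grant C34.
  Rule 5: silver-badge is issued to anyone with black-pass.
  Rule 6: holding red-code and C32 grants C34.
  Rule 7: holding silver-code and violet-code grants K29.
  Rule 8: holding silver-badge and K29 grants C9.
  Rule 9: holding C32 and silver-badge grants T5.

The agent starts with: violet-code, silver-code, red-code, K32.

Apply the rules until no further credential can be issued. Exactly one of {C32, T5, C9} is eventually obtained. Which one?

C9

Holding silver-code and violet-code grants K29 (Rule 7).
Holding silver-code and K29 grants black-pass (Rule 1).
Holding black-pass grants silver-badge (Rule 5).
Holding silver-badge and K29 grants C9 (Rule 8).
T5 would need C32 and silver-badge (Rule 9), but C32 is never granted. C32 would need T5 and red-code (Rule 2), but T5 is never granted.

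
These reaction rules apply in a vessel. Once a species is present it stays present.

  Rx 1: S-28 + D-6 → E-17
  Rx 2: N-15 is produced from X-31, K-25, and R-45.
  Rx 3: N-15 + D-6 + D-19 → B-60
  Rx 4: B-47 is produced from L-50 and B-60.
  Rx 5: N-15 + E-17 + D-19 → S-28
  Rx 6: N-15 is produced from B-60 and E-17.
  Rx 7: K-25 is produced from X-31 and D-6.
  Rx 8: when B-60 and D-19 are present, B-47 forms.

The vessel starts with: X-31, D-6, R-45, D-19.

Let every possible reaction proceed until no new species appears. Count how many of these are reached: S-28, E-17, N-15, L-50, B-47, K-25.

3

X-31 and D-6 present → K-25 forms (Rx 7).
X-31, K-25, and R-45 present → N-15 forms (Rx 2).
N-15, D-6, and D-19 present → B-60 forms (Rx 3).
B-60 and D-19 present → B-47 forms (Rx 8).
S-28 would need N-15, E-17, and D-19 (Rx 5), but E-17 never forms.
E-17 would need S-28 and D-6 (Rx 1), but S-28 never forms.
N-15: reached.
No rule produces L-50, and it is not given.
B-47: reached.
K-25: reached.
Reached: N-15, B-47, and K-25 — 3 of the 6.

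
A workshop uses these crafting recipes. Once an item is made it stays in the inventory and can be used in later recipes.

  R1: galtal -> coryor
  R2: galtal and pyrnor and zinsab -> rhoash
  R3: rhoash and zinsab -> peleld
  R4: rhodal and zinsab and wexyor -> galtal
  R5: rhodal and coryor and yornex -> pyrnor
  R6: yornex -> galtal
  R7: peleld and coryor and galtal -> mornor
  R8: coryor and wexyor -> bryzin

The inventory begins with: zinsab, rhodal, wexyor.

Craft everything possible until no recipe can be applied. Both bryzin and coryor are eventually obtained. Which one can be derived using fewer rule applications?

coryor

coryor: rhodal and zinsab and wexyor -> galtal (R4). Using R1, galtal makes coryor. [2 rule applications]
bryzin: Using R4, rhodal, zinsab, and wexyor make galtal. galtal -> coryor (R1). Using R8, coryor and wexyor make bryzin. [3 rule applications]
coryor needs fewer.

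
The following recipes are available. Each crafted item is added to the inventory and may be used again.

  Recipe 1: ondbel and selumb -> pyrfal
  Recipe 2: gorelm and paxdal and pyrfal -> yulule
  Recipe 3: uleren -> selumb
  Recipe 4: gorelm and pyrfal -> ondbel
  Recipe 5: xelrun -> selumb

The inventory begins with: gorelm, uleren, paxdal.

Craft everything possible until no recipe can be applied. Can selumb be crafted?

uleren -> selumb (Recipe 3).

Yes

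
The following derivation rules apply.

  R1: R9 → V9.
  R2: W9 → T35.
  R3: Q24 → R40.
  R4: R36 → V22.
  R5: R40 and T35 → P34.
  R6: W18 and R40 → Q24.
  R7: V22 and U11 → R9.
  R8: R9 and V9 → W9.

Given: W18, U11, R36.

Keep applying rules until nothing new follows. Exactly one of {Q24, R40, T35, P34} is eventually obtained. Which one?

R36 holds, so V22 follows (R4).
V22 and U11 hold, so R9 follows (R7).
From R9, R1 gives V9.
From R9 and V9, R8 gives W9.
W9 holds, so T35 follows (R2).
R40 would need Q24 (R3), but Q24 is never established. P34 would need R40 and T35 (R5), but R40 is never established. Q24 would need W18 and R40 (R6), but R40 is never established.

T35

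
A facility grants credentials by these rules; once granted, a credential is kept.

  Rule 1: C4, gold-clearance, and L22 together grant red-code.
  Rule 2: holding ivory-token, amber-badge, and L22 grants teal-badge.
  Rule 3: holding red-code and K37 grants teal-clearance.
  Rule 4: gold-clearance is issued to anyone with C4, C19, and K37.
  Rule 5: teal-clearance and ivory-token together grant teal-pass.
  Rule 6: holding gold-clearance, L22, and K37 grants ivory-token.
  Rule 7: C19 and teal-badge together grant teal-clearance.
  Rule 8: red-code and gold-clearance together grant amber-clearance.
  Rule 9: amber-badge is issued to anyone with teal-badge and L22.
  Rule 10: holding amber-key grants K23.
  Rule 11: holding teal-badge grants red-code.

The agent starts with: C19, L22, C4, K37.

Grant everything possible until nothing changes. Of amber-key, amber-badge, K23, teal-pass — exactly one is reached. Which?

teal-pass

Holding C4, C19, and K37 grants gold-clearance (Rule 4).
Holding gold-clearance, L22, and K37 grants ivory-token (Rule 6).
Holding C4, gold-clearance, and L22 grants red-code (Rule 1).
Holding red-code and K37 grants teal-clearance (Rule 3).
Holding teal-clearance and ivory-token grants teal-pass (Rule 5).
K23 would need amber-key (Rule 10), but amber-key is never granted. No rule produces amber-key, and it is not given. amber-badge would need teal-badge and L22 (Rule 9), but teal-badge is never granted.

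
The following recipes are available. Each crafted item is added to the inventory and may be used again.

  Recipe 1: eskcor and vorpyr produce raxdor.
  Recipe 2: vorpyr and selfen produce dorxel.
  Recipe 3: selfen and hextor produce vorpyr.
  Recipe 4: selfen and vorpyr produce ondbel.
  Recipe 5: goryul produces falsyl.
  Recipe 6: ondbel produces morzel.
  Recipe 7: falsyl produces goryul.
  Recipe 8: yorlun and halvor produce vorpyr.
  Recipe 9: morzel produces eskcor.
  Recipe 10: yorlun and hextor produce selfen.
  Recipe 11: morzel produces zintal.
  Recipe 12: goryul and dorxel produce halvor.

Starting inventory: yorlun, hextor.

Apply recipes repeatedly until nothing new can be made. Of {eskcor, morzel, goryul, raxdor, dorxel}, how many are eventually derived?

4

Using Recipe 10, yorlun and hextor make selfen.
selfen and hextor → vorpyr (Recipe 3).
selfen and vorpyr → ondbel (Recipe 4).
vorpyr and selfen → dorxel (Recipe 2).
ondbel → morzel (Recipe 6).
Using Recipe 9, morzel makes eskcor.
eskcor and vorpyr → raxdor (Recipe 1).
eskcor: reached.
morzel: reached.
goryul would need falsyl (Recipe 7), but falsyl is never obtained.
raxdor: reached.
dorxel: reached.
Reached: eskcor, morzel, raxdor, and dorxel — 4 of the 5.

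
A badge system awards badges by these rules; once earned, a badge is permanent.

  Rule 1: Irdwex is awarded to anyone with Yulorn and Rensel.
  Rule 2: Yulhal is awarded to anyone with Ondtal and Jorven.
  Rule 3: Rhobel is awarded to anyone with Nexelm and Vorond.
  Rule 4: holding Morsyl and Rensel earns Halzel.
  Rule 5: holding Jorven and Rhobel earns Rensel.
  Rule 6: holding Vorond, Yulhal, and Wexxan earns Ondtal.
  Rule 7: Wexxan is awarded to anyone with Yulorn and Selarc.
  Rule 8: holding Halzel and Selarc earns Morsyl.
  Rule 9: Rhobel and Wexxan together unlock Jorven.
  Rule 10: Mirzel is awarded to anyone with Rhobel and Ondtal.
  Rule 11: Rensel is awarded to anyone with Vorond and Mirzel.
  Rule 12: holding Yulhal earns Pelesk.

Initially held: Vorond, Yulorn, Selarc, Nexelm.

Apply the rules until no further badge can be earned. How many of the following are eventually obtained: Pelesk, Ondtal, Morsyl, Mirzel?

0

Pelesk would need Yulhal (Rule 12), but Yulhal is never earned.
Ondtal would need Vorond, Yulhal, and Wexxan (Rule 6), but Yulhal is never earned.
Morsyl would need Halzel and Selarc (Rule 8), but Halzel is never earned.
Mirzel would need Rhobel and Ondtal (Rule 10), but Ondtal is never earned.
None of the 4 are reached.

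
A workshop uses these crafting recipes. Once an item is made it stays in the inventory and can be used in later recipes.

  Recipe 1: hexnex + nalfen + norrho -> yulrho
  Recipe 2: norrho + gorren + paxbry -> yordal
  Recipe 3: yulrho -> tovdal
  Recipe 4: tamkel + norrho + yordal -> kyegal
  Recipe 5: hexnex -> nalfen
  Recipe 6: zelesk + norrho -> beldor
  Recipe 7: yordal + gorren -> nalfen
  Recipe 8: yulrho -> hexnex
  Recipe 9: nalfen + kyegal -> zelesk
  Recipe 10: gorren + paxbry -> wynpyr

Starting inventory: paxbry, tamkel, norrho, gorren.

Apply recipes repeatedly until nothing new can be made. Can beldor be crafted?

norrho + gorren + paxbry -> yordal (Recipe 2).
Using Recipe 4, tamkel, norrho, and yordal make kyegal.
Using Recipe 7, yordal and gorren make nalfen.
Using Recipe 9, nalfen and kyegal make zelesk.
zelesk + norrho -> beldor (Recipe 6).

Yes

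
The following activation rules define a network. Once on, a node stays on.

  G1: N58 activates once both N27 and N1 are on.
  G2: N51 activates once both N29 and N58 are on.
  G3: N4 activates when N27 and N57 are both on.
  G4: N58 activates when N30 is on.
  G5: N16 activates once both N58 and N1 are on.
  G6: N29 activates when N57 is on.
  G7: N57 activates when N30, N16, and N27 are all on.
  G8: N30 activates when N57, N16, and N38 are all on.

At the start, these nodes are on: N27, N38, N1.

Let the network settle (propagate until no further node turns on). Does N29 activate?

No

N29 would need N57 (G6), but N57 never turns on.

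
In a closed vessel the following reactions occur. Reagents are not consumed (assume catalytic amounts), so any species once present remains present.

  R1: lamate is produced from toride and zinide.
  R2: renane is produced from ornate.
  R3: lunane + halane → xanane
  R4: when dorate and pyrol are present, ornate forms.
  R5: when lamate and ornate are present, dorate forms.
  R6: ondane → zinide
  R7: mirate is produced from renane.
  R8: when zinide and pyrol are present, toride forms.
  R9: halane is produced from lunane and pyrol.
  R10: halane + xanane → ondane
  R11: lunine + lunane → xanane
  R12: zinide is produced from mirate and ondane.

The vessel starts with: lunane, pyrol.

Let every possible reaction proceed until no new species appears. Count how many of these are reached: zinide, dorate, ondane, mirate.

2

lunane and pyrol present → halane forms (R9).
lunane and halane present → xanane forms (R3).
halane and xanane present → ondane forms (R10).
ondane present → zinide forms (R6).
zinide: reached.
dorate would need lamate and ornate (R5), but ornate never forms.
ondane: reached.
mirate would need renane (R7), but renane never forms.
Reached: zinide and ondane — 2 of the 4.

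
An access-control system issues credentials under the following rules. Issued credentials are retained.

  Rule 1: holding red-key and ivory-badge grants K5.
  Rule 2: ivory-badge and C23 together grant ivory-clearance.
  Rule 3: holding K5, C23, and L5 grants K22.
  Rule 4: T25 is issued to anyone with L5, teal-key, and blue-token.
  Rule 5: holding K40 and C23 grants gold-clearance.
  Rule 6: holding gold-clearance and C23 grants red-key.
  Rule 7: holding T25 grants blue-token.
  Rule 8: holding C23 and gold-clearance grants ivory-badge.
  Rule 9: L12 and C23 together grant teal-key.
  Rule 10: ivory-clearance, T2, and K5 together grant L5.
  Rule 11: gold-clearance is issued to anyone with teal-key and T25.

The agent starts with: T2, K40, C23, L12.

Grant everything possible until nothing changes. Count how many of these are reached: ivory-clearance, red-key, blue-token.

2

Holding K40 and C23 grants gold-clearance (Rule 5).
Holding C23 and gold-clearance grants ivory-badge (Rule 8).
Holding gold-clearance and C23 grants red-key (Rule 6).
Holding ivory-badge and C23 grants ivory-clearance (Rule 2).
ivory-clearance: reached.
red-key: reached.
blue-token would need T25 (Rule 7), but T25 is never granted.
Reached: ivory-clearance and red-key — 2 of the 3.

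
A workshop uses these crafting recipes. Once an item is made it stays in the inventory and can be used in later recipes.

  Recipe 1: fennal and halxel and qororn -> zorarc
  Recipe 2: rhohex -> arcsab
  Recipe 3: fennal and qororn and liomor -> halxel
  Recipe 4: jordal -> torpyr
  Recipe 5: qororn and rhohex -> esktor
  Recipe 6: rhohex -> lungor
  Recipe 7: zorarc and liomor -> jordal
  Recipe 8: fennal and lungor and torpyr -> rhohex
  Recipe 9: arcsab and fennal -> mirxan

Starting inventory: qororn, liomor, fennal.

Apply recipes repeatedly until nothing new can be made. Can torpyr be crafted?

Yes

fennal and qororn and liomor -> halxel (Recipe 3).
Using Recipe 1, fennal, halxel, and qororn make zorarc.
Using Recipe 7, zorarc and liomor make jordal.
jordal -> torpyr (Recipe 4).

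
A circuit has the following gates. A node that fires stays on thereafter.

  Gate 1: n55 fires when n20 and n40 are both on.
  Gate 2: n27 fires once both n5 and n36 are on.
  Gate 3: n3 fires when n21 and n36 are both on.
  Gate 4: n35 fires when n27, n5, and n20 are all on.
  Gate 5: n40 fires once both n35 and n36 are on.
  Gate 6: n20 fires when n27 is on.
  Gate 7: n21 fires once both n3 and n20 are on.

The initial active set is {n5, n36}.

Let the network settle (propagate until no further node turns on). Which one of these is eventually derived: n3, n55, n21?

n5 and n36 are on, so n27 fires (Gate 2).
Gate 6: n27 on → n20 on.
Gate 4: n27, n5, and n20 on → n35 on.
n35 and n36 are on, so n40 fires (Gate 5).
n20 and n40 are on, so n55 fires (Gate 1).
n3 would need n21 and n36 (Gate 3), but n21 never turns on. n21 would need n3 and n20 (Gate 7), but n3 never turns on.

n55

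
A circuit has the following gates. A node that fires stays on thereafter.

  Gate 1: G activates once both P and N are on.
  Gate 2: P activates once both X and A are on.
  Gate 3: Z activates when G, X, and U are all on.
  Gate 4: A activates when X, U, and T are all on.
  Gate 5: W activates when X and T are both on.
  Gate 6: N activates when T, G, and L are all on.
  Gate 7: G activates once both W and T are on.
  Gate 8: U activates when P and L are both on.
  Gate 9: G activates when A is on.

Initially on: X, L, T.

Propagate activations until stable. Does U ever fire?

U would need P and L (Gate 8), but P never turns on.

No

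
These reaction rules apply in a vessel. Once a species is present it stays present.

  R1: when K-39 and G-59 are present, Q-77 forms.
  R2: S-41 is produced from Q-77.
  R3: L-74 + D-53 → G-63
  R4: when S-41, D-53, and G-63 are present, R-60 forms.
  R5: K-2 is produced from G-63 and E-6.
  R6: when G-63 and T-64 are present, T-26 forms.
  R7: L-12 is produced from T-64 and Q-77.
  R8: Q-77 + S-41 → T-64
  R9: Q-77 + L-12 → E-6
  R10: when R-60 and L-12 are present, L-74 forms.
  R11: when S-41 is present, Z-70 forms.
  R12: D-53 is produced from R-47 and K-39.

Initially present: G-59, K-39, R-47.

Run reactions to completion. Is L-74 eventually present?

L-74 would need R-60 and L-12 (R10), but R-60 never forms.

No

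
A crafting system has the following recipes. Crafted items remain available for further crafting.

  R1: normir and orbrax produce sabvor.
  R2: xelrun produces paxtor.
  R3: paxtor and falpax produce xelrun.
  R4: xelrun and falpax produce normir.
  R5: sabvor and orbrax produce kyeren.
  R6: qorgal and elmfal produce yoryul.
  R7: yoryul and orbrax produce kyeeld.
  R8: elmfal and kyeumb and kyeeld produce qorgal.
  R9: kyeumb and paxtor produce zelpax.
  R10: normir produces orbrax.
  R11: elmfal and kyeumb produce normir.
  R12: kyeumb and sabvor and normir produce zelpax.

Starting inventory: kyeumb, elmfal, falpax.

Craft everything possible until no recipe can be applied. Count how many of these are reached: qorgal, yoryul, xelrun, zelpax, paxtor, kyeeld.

1

Using R11, elmfal and kyeumb make normir.
normir → orbrax (R10).
Using R1, normir and orbrax make sabvor.
kyeumb and sabvor and normir → zelpax (R12).
qorgal would need elmfal, kyeumb, and kyeeld (R8), but kyeeld is never obtained.
yoryul would need qorgal and elmfal (R6), but qorgal is never obtained.
xelrun would need paxtor and falpax (R3), but paxtor is never obtained.
zelpax: reached.
paxtor would need xelrun (R2), but xelrun is never obtained.
kyeeld would need yoryul and orbrax (R7), but yoryul is never obtained.
Reached: zelpax — 1 of the 6.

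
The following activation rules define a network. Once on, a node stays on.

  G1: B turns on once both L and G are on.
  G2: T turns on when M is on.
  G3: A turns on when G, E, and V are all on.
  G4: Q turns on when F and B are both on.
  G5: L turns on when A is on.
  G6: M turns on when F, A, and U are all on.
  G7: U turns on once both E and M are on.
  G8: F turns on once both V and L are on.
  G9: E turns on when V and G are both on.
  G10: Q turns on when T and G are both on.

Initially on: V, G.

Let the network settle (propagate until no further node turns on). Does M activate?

M would need F, A, and U (G6), but U never turns on.

No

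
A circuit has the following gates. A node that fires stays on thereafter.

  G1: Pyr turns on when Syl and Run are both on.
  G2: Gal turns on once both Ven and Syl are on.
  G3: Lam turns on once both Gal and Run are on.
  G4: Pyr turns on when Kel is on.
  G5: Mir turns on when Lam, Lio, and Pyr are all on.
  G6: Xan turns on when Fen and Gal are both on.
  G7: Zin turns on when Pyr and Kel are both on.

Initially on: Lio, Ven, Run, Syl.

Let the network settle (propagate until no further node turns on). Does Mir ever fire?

Yes

Syl and Run are on, so Pyr turns on (G1).
G2: Ven and Syl on → Gal on.
G3: Gal and Run on → Lam on.
G5: Lam, Lio, and Pyr on → Mir on.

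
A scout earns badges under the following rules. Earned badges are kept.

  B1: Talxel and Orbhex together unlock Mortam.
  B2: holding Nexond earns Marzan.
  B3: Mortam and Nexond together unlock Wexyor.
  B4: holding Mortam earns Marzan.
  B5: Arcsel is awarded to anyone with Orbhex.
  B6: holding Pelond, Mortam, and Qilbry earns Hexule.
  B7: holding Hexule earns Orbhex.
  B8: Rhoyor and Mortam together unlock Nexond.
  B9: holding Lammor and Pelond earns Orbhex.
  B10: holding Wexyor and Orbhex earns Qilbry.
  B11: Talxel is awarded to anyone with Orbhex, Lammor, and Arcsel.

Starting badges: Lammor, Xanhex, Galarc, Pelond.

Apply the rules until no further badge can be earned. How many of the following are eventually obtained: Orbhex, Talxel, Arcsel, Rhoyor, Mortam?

With Lammor and Pelond, Orbhex is earned (B9).
With Orbhex, Arcsel is earned (B5).
With Orbhex, Lammor, and Arcsel, Talxel is earned (B11).
With Talxel and Orbhex, Mortam is earned (B1).
Orbhex: reached.
Talxel: reached.
Arcsel: reached.
No rule produces Rhoyor, and it is not given.
Mortam: reached.
Reached: Orbhex, Talxel, Arcsel, and Mortam — 4 of the 5.

4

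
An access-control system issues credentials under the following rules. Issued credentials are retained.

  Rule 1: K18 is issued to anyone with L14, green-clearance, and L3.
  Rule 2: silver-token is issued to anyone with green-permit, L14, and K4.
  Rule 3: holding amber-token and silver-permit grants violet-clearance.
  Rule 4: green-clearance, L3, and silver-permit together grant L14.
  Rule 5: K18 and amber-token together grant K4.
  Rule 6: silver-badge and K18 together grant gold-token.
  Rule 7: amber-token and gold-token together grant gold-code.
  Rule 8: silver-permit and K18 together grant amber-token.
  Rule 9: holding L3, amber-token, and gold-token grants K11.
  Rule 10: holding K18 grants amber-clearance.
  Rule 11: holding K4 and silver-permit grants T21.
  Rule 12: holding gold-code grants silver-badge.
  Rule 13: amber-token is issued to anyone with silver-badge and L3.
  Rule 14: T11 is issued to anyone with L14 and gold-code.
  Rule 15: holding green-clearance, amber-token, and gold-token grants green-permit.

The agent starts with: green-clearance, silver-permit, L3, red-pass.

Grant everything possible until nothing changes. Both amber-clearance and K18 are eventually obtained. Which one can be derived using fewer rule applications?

K18

K18: Holding green-clearance, L3, and silver-permit grants L14 (Rule 4). Holding L14, green-clearance, and L3 grants K18 (Rule 1). [2 rule applications]
amber-clearance: Holding green-clearance, L3, and silver-permit grants L14 (Rule 4). Holding L14, green-clearance, and L3 grants K18 (Rule 1). Holding K18 grants amber-clearance (Rule 10). [3 rule applications]
K18 needs fewer.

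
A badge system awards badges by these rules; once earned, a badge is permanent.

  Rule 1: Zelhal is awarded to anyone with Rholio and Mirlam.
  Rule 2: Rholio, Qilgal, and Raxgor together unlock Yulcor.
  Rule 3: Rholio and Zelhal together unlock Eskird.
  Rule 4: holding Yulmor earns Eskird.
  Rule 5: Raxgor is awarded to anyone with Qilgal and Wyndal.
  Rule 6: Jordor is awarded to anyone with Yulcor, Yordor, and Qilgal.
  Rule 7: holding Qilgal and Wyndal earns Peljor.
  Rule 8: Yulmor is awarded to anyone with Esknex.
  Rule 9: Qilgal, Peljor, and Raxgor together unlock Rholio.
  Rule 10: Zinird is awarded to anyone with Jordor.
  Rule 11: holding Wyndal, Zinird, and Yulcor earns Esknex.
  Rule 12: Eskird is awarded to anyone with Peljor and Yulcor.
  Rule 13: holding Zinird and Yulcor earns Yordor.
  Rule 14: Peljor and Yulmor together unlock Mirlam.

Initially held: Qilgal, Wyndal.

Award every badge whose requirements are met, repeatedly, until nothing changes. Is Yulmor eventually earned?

No

Yulmor would need Esknex (Rule 8), but Esknex is never earned.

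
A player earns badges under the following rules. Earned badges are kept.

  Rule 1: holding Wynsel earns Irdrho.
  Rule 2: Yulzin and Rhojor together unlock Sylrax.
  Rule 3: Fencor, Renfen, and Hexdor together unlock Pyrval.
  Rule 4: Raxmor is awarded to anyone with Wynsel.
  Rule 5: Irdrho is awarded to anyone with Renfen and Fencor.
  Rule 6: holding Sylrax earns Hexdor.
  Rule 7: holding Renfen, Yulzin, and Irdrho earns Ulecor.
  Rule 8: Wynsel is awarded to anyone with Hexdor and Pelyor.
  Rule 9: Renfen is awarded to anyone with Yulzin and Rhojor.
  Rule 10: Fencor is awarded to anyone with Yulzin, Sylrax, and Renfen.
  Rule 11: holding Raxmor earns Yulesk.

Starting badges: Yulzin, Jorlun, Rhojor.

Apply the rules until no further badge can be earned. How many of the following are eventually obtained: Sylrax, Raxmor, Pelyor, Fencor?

2

With Yulzin and Rhojor, Renfen is earned (Rule 9).
With Yulzin and Rhojor, Sylrax is earned (Rule 2).
With Yulzin, Sylrax, and Renfen, Fencor is earned (Rule 10).
Sylrax: reached.
Raxmor would need Wynsel (Rule 4), but Wynsel is never earned.
No rule produces Pelyor, and it is not given.
Fencor: reached.
Reached: Sylrax and Fencor — 2 of the 4.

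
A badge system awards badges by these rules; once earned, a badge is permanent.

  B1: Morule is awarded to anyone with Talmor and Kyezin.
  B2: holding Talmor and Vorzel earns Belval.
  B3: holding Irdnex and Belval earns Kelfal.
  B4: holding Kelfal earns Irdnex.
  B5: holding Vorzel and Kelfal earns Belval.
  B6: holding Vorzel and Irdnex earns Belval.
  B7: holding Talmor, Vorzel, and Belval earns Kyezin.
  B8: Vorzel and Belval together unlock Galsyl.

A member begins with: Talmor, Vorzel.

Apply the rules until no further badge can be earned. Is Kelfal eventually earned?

No

Kelfal would need Irdnex and Belval (B3), but Irdnex is never earned.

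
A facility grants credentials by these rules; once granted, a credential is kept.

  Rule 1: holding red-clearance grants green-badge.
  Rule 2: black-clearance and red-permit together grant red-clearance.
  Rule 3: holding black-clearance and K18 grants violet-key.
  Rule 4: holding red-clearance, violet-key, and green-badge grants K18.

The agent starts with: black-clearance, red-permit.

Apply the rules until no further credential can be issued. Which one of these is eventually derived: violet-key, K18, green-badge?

green-badge

Holding black-clearance and red-permit grants red-clearance (Rule 2).
Holding red-clearance grants green-badge (Rule 1).
K18 would need red-clearance, violet-key, and green-badge (Rule 4), but violet-key is never granted. violet-key would need black-clearance and K18 (Rule 3), but K18 is never granted.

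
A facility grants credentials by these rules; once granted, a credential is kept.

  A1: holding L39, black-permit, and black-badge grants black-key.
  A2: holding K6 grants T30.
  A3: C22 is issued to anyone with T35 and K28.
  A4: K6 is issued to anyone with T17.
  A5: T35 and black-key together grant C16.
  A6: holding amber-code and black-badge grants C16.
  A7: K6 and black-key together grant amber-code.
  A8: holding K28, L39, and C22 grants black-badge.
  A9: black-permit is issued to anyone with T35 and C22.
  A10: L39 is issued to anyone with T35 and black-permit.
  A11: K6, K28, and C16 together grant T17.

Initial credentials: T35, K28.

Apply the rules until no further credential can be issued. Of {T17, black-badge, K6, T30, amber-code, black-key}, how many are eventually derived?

Holding T35 and K28 grants C22 (A3).
Holding T35 and C22 grants black-permit (A9).
Holding T35 and black-permit grants L39 (A10).
Holding K28, L39, and C22 grants black-badge (A8).
Holding L39, black-permit, and black-badge grants black-key (A1).
T17 would need K6, K28, and C16 (A11), but K6 is never granted.
black-badge: reached.
K6 would need T17 (A4), but T17 is never granted.
T30 would need K6 (A2), but K6 is never granted.
amber-code would need K6 and black-key (A7), but K6 is never granted.
black-key: reached.
Reached: black-badge and black-key — 2 of the 6.

2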